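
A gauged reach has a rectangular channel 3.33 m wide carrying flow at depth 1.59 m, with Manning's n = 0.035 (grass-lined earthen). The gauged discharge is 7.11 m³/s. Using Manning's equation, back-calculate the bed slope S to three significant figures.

A = b·y = 3.33 × 1.59 = 5.295 m²
P = b + 2y = 3.33 + 2×1.59 = 6.510 m
R = A/P = 5.295/6.510 = 0.8133 m
S = (Q·n / (1·A·R^(2/3)))² = (7.11×0.035 / (1×5.295×0.8713))² = 0.002910

0.00291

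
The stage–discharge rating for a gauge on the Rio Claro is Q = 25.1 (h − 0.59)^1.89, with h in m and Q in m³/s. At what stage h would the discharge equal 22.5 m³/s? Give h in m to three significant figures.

h − h₀ = (Q/C)^(1/b) = (22.5/25.1)^(1/1.89) = 0.9438 m
h = 0.59 + 0.9438 = 1.534 m

1.53 m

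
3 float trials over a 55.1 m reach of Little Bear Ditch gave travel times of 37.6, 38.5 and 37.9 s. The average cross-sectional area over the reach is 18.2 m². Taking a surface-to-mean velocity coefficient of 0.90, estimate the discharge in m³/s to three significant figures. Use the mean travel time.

t̄ = (37.6 + 38.5 + 37.9) / 3 = 38 s
v_surface = L / t̄ = 55.1 / 38 = 1.450 m/s
v_mean = 0.90 × 1.450 = 1.305 m/s
Q = A × v_mean = 18.2 × 1.305 = 23.75 m³/s

23.8 m³/s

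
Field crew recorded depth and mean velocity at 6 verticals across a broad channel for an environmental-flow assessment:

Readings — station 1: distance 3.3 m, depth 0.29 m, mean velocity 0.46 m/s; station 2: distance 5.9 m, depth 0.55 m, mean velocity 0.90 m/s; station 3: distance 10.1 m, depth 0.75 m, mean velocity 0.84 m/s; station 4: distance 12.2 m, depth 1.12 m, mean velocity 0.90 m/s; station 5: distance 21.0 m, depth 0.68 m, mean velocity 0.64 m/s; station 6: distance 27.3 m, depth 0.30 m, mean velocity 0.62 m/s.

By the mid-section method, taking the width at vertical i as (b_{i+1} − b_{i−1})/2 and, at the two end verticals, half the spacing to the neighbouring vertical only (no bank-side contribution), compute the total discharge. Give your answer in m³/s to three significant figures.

13.2 m³/s

w_1 = (5.9 − 3.3)/2 = 1.3 m; q_1 = 0.46 × 0.29 × 1.3 = 0.1734 m³/s
w_2 = (10.1 − 3.3)/2 = 3.4 m; q_2 = 0.90 × 0.55 × 3.4 = 1.683 m³/s
w_3 = (12.2 − 5.9)/2 = 3.15 m; q_3 = 0.84 × 0.75 × 3.15 = 1.985 m³/s
w_4 = (21.0 − 10.1)/2 = 5.45 m; q_4 = 0.90 × 1.12 × 5.45 = 5.494 m³/s
w_5 = (27.3 − 12.2)/2 = 7.55 m; q_5 = 0.64 × 0.68 × 7.55 = 3.286 m³/s
w_6 = (27.3 − 21.0)/2 = 3.15 m; q_6 = 0.62 × 0.30 × 3.15 = 0.5859 m³/s
Q = Σ qᵢ = 13.21 m³/s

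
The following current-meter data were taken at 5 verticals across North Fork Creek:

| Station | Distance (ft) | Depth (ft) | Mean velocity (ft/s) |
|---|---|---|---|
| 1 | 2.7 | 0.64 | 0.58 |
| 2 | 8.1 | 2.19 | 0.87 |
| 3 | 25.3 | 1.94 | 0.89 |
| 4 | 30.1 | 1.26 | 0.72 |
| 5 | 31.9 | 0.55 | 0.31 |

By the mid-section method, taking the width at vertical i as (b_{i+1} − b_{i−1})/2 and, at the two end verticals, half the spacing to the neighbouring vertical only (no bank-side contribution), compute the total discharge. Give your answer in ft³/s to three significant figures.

w_1 = (8.1 − 2.7)/2 = 2.7 ft; q_1 = 0.58 × 0.64 × 2.7 = 1.002 ft³/s
w_2 = (25.3 − 2.7)/2 = 11.3 ft; q_2 = 0.87 × 2.19 × 11.3 = 21.53 ft³/s
w_3 = (30.1 − 8.1)/2 = 11 ft; q_3 = 0.89 × 1.94 × 11 = 18.99 ft³/s
w_4 = (31.9 − 25.3)/2 = 3.3 ft; q_4 = 0.72 × 1.26 × 3.3 = 2.994 ft³/s
w_5 = (31.9 − 30.1)/2 = 0.9 ft; q_5 = 0.31 × 0.55 × 0.9 = 0.1535 ft³/s
Q = Σ qᵢ = 44.67 ft³/s

44.7 ft³/s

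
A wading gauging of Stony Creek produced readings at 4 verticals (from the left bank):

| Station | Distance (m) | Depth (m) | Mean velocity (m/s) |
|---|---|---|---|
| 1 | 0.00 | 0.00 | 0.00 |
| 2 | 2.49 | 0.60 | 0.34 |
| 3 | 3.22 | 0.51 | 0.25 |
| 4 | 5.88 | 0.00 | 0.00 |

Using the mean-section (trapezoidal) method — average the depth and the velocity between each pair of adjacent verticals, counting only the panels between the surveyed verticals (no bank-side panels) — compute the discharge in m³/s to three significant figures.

Panel 1-2: Δb = 2.49 m, d̄ = (0.00+0.60)/2 = 0.3, v̄ = (0.00+0.34)/2 = 0.17 → q = 2.49×0.3×0.17 = 0.1270 m³/s
Panel 2-3: Δb = 0.73 m, d̄ = (0.60+0.51)/2 = 0.555, v̄ = (0.34+0.25)/2 = 0.295 → q = 0.73×0.555×0.295 = 0.1195 m³/s
Panel 3-4: Δb = 2.66 m, d̄ = (0.51+0.00)/2 = 0.255, v̄ = (0.25+0.00)/2 = 0.125 → q = 2.66×0.255×0.125 = 0.08479 m³/s
Q = Σ q = 0.3313 m³/s

0.331 m³/s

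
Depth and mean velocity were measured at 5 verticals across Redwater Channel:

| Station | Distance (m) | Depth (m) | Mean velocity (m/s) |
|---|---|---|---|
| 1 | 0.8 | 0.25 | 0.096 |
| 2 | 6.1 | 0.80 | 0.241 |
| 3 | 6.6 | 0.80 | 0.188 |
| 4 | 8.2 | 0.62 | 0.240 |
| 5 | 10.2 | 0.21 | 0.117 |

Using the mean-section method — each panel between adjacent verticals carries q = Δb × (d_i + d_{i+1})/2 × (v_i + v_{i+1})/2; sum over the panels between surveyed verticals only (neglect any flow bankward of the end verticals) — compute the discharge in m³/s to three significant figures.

0.946 m³/s

Panel 1-2: Δb = 5.3 m, d̄ = (0.25+0.80)/2 = 0.525, v̄ = (0.096+0.241)/2 = 0.1685 → q = 5.3×0.525×0.1685 = 0.4689 m³/s
Panel 2-3: Δb = 0.5 m, d̄ = (0.80+0.80)/2 = 0.8, v̄ = (0.241+0.188)/2 = 0.2145 → q = 0.5×0.8×0.2145 = 0.08580 m³/s
Panel 3-4: Δb = 1.6 m, d̄ = (0.80+0.62)/2 = 0.71, v̄ = (0.188+0.240)/2 = 0.214 → q = 1.6×0.71×0.214 = 0.2431 m³/s
Panel 4-5: Δb = 2 m, d̄ = (0.62+0.21)/2 = 0.415, v̄ = (0.240+0.117)/2 = 0.1785 → q = 2×0.415×0.1785 = 0.1482 m³/s
Q = Σ q = 0.9459 m³/s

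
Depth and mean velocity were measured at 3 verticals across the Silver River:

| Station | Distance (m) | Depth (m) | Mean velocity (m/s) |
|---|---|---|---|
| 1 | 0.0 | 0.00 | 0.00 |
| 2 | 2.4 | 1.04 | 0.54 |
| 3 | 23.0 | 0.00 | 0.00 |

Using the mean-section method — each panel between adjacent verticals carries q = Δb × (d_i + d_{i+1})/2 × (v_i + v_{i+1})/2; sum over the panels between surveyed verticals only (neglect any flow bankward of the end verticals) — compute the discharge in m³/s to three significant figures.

Panel 1-2: Δb = 2.4 m, d̄ = (0.00+1.04)/2 = 0.52, v̄ = (0.00+0.54)/2 = 0.27 → q = 2.4×0.52×0.27 = 0.3370 m³/s
Panel 2-3: Δb = 20.6 m, d̄ = (1.04+0.00)/2 = 0.52, v̄ = (0.54+0.00)/2 = 0.27 → q = 20.6×0.52×0.27 = 2.892 m³/s
Q = Σ q = 3.229 m³/s

3.23 m³/s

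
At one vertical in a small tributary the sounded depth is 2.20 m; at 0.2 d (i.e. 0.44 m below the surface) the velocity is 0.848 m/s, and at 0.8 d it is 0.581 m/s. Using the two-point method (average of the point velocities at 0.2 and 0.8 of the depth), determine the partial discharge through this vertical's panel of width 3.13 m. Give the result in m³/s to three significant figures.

4.92 m³/s

v̄ = (0.848 + 0.581) / 2 = 0.7145 m/s
q = v̄ × d × w = 0.7145 × 2.20 × 3.13 = 4.920 m³/s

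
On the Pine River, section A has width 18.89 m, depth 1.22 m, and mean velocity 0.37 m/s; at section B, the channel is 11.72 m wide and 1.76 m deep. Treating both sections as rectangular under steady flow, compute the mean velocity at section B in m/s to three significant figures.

Q = A₁V₁ = (18.89×1.22) × 0.37 = 8.527 m³/s
A₂ = 11.72 × 1.76 = 20.63 m²
V₂ = Q/A₂ = 8.527/20.63 = 0.4134 m/s

0.413 m/s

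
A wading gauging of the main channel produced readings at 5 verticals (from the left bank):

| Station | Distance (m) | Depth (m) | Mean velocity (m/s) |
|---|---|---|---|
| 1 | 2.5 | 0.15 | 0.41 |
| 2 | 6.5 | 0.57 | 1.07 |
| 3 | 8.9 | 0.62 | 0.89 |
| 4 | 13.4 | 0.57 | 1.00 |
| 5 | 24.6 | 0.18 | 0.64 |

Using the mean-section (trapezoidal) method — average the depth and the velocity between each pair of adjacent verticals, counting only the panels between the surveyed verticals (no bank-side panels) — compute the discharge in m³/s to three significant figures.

Panel 1-2: Δb = 4 m, d̄ = (0.15+0.57)/2 = 0.36, v̄ = (0.41+1.07)/2 = 0.74 → q = 4×0.36×0.74 = 1.066 m³/s
Panel 2-3: Δb = 2.4 m, d̄ = (0.57+0.62)/2 = 0.595, v̄ = (1.07+0.89)/2 = 0.98 → q = 2.4×0.595×0.98 = 1.399 m³/s
Panel 3-4: Δb = 4.5 m, d̄ = (0.62+0.57)/2 = 0.595, v̄ = (0.89+1.00)/2 = 0.945 → q = 4.5×0.595×0.945 = 2.530 m³/s
Panel 4-5: Δb = 11.2 m, d̄ = (0.57+0.18)/2 = 0.375, v̄ = (1.00+0.64)/2 = 0.82 → q = 11.2×0.375×0.82 = 3.444 m³/s
Q = Σ q = 8.439 m³/s

8.44 m³/s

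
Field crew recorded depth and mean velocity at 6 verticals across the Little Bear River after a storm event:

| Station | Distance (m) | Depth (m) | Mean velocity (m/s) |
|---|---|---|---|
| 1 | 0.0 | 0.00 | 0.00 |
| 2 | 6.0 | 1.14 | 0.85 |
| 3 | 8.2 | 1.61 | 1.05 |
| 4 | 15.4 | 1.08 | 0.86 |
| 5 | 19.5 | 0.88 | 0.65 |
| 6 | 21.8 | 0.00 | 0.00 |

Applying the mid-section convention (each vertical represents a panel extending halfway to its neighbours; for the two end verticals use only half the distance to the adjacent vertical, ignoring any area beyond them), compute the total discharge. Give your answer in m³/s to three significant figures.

19.0 m³/s

w_2 = (8.2 − 0.0)/2 = 4.1 m; q_2 = 0.85 × 1.14 × 4.1 = 3.973 m³/s
w_3 = (15.4 − 6.0)/2 = 4.7 m; q_3 = 1.05 × 1.61 × 4.7 = 7.945 m³/s
w_4 = (19.5 − 8.2)/2 = 5.65 m; q_4 = 0.86 × 1.08 × 5.65 = 5.248 m³/s
w_5 = (21.8 − 15.4)/2 = 3.2 m; q_5 = 0.65 × 0.88 × 3.2 = 1.830 m³/s
Stations 1, 6 contribute zero (depth or velocity is 0).
Q = Σ qᵢ = 19.00 m³/s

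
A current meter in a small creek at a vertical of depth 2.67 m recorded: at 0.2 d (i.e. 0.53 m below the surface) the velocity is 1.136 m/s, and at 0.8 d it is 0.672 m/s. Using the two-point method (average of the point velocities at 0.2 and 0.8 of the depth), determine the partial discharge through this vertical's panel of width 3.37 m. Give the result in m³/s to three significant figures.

8.13 m³/s

v̄ = (1.136 + 0.672) / 2 = 0.9040 m/s
q = v̄ × d × w = 0.9040 × 2.67 × 3.37 = 8.134 m³/s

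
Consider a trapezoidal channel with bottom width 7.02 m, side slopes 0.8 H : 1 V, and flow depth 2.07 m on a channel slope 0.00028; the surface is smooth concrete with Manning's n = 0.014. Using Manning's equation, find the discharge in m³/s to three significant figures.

27.6 m³/s

A = (b + z·y)·y = (7.02 + 0.8×2.07)×2.07 = 17.96 m²
P = b + 2y√(1+z²) = 7.02 + 2×2.07×√(1+0.8²) = 12.32 m
R = A/P = 17.96/12.32 = 1.458 m
Q = (1/n)·A·R^(2/3)·S^(1/2) = (1/0.014) × 17.96 × 1.458^(2/3) × 0.00028^(1/2) = 27.59 m³/s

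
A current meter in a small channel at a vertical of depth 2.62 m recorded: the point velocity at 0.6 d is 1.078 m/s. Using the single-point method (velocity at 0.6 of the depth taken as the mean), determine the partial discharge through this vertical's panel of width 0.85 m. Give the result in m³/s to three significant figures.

v̄ = v₀.₆ = 1.078 m/s
q = v̄ × d × w = 1.078 × 2.62 × 0.85 = 2.401 m³/s

2.40 m³/s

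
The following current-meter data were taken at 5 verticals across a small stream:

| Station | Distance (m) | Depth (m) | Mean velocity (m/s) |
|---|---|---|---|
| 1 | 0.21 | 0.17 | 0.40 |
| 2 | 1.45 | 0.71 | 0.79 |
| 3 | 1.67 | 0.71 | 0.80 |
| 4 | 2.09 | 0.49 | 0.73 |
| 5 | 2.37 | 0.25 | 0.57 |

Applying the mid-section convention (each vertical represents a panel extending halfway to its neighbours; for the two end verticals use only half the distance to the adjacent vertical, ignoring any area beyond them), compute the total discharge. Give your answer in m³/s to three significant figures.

w_1 = (1.45 − 0.21)/2 = 0.62 m; q_1 = 0.40 × 0.17 × 0.62 = 0.04216 m³/s
w_2 = (1.67 − 0.21)/2 = 0.73 m; q_2 = 0.79 × 0.71 × 0.73 = 0.4095 m³/s
w_3 = (2.09 − 1.45)/2 = 0.32 m; q_3 = 0.80 × 0.71 × 0.32 = 0.1818 m³/s
w_4 = (2.37 − 1.67)/2 = 0.35 m; q_4 = 0.73 × 0.49 × 0.35 = 0.1252 m³/s
w_5 = (2.37 − 2.09)/2 = 0.14 m; q_5 = 0.57 × 0.25 × 0.14 = 0.01995 m³/s
Q = Σ qᵢ = 0.7785 m³/s

0.779 m³/s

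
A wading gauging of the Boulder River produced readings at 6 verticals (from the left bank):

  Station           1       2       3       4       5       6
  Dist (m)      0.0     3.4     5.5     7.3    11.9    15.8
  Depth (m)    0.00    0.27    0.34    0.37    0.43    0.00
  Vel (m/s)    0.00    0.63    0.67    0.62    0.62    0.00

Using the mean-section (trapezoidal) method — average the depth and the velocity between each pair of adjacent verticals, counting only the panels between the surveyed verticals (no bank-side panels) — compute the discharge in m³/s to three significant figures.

Panel 1-2: Δb = 3.4 m, d̄ = (0.00+0.27)/2 = 0.135, v̄ = (0.00+0.63)/2 = 0.315 → q = 3.4×0.135×0.315 = 0.1446 m³/s
Panel 2-3: Δb = 2.1 m, d̄ = (0.27+0.34)/2 = 0.305, v̄ = (0.63+0.67)/2 = 0.65 → q = 2.1×0.305×0.65 = 0.4163 m³/s
Panel 3-4: Δb = 1.8 m, d̄ = (0.34+0.37)/2 = 0.355, v̄ = (0.67+0.62)/2 = 0.645 → q = 1.8×0.355×0.645 = 0.4122 m³/s
Panel 4-5: Δb = 4.6 m, d̄ = (0.37+0.43)/2 = 0.4, v̄ = (0.62+0.62)/2 = 0.62 → q = 4.6×0.4×0.62 = 1.141 m³/s
Panel 5-6: Δb = 3.9 m, d̄ = (0.43+0.00)/2 = 0.215, v̄ = (0.62+0.00)/2 = 0.31 → q = 3.9×0.215×0.31 = 0.2599 m³/s
Q = Σ q = 2.374 m³/s

2.37 m³/s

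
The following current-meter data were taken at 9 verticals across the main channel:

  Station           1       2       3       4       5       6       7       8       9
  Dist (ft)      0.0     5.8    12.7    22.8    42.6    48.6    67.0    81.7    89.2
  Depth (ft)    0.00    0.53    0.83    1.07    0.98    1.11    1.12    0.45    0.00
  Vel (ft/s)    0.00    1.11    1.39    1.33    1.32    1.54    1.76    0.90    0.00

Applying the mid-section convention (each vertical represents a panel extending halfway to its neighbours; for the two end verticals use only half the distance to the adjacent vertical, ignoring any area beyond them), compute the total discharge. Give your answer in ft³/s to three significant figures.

w_2 = (12.7 − 0.0)/2 = 6.35 ft; q_2 = 1.11 × 0.53 × 6.35 = 3.736 ft³/s
w_3 = (22.8 − 5.8)/2 = 8.5 ft; q_3 = 1.39 × 0.83 × 8.5 = 9.806 ft³/s
w_4 = (42.6 − 12.7)/2 = 14.95 ft; q_4 = 1.33 × 1.07 × 14.95 = 21.28 ft³/s
w_5 = (48.6 − 22.8)/2 = 12.9 ft; q_5 = 1.32 × 0.98 × 12.9 = 16.69 ft³/s
w_6 = (67.0 − 42.6)/2 = 12.2 ft; q_6 = 1.54 × 1.11 × 12.2 = 20.85 ft³/s
w_7 = (81.7 − 48.6)/2 = 16.55 ft; q_7 = 1.76 × 1.12 × 16.55 = 32.62 ft³/s
w_8 = (89.2 − 67.0)/2 = 11.1 ft; q_8 = 0.90 × 0.45 × 11.1 = 4.496 ft³/s
Stations 1, 9 contribute zero (depth or velocity is 0).
Q = Σ qᵢ = 109.5 ft³/s

109 ft³/s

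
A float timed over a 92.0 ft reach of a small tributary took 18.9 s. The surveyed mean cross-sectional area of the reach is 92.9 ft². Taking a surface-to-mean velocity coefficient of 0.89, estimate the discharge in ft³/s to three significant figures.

402 ft³/s

v_surface = L / t̄ = 92.0 / 18.9 = 4.868 ft/s
v_mean = 0.89 × 4.868 = 4.332 ft/s
Q = A × v_mean = 92.9 × 4.332 = 402.5 ft³/s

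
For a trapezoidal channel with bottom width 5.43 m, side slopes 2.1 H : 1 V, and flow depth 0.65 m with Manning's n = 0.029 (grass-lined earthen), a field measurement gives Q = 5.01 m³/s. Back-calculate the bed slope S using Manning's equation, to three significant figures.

0.00257

A = (b + z·y)·y = (5.43 + 2.1×0.65)×0.65 = 4.417 m²
P = b + 2y√(1+z²) = 5.43 + 2×0.65×√(1+2.1²) = 8.454 m
R = A/P = 4.417/8.454 = 0.5225 m
S = (Q·n / (1·A·R^(2/3)))² = (5.01×0.029 / (1×4.417×0.6487))² = 0.002572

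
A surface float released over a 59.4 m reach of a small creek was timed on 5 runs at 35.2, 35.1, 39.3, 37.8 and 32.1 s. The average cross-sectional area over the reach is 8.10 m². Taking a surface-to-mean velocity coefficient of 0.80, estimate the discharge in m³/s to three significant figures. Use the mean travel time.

t̄ = (35.2 + 35.1 + 39.3 + 37.8 + 32.1) / 5 = 35.9 s
v_surface = L / t̄ = 59.4 / 35.9 = 1.655 m/s
v_mean = 0.80 × 1.655 = 1.324 m/s
Q = A × v_mean = 8.10 × 1.324 = 10.72 m³/s

10.7 m³/s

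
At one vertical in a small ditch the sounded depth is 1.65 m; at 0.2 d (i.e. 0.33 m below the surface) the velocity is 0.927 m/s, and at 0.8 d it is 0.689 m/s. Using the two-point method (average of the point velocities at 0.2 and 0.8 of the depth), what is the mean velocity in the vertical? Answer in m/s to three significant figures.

v̄ = (0.927 + 0.689) / 2 = 0.8080 m/s

0.808 m/s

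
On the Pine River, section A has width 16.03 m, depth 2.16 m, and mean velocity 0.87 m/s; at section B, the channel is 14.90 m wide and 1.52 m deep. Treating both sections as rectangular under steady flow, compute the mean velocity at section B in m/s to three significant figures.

1.33 m/s

Q = A₁V₁ = (16.03×2.16) × 0.87 = 30.12 m³/s
A₂ = 14.90 × 1.52 = 22.65 m²
V₂ = Q/A₂ = 30.12/22.65 = 1.330 m/s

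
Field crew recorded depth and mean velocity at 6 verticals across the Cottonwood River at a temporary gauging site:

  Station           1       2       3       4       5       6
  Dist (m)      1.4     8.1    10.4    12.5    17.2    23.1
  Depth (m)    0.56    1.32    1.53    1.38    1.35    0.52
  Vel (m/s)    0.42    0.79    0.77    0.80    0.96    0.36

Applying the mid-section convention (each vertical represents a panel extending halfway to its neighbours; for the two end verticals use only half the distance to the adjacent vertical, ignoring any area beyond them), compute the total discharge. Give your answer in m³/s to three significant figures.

w_1 = (8.1 − 1.4)/2 = 3.35 m; q_1 = 0.42 × 0.56 × 3.35 = 0.7879 m³/s
w_2 = (10.4 − 1.4)/2 = 4.5 m; q_2 = 0.79 × 1.32 × 4.5 = 4.693 m³/s
w_3 = (12.5 − 8.1)/2 = 2.2 m; q_3 = 0.77 × 1.53 × 2.2 = 2.592 m³/s
w_4 = (17.2 − 10.4)/2 = 3.4 m; q_4 = 0.80 × 1.38 × 3.4 = 3.754 m³/s
w_5 = (23.1 − 12.5)/2 = 5.3 m; q_5 = 0.96 × 1.35 × 5.3 = 6.869 m³/s
w_6 = (23.1 − 17.2)/2 = 2.95 m; q_6 = 0.36 × 0.52 × 2.95 = 0.5522 m³/s
Q = Σ qᵢ = 19.25 m³/s

19.2 m³/s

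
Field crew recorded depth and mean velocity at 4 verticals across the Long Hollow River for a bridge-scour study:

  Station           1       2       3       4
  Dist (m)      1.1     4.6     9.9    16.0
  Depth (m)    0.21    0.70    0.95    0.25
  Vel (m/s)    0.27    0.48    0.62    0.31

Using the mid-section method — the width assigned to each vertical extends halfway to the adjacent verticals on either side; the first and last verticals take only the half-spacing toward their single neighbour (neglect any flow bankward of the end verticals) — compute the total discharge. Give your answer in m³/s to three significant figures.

w_1 = (4.6 − 1.1)/2 = 1.75 m; q_1 = 0.27 × 0.21 × 1.75 = 0.09923 m³/s
w_2 = (9.9 − 1.1)/2 = 4.4 m; q_2 = 0.48 × 0.70 × 4.4 = 1.478 m³/s
w_3 = (16.0 − 4.6)/2 = 5.7 m; q_3 = 0.62 × 0.95 × 5.7 = 3.357 m³/s
w_4 = (16.0 − 9.9)/2 = 3.05 m; q_4 = 0.31 × 0.25 × 3.05 = 0.2364 m³/s
Q = Σ qᵢ = 5.171 m³/s

5.17 m³/s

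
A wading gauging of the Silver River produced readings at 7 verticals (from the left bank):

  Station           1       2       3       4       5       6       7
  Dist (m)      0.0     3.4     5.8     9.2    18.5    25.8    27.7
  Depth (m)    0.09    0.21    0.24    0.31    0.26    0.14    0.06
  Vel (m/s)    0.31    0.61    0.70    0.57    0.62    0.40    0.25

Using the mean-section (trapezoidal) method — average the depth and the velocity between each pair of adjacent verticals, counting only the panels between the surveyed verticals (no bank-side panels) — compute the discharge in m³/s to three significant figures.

Panel 1-2: Δb = 3.4 m, d̄ = (0.09+0.21)/2 = 0.15, v̄ = (0.31+0.61)/2 = 0.46 → q = 3.4×0.15×0.46 = 0.2346 m³/s
Panel 2-3: Δb = 2.4 m, d̄ = (0.21+0.24)/2 = 0.225, v̄ = (0.61+0.70)/2 = 0.655 → q = 2.4×0.225×0.655 = 0.3537 m³/s
Panel 3-4: Δb = 3.4 m, d̄ = (0.24+0.31)/2 = 0.275, v̄ = (0.70+0.57)/2 = 0.635 → q = 3.4×0.275×0.635 = 0.5937 m³/s
Panel 4-5: Δb = 9.3 m, d̄ = (0.31+0.26)/2 = 0.285, v̄ = (0.57+0.62)/2 = 0.595 → q = 9.3×0.285×0.595 = 1.577 m³/s
Panel 5-6: Δb = 7.3 m, d̄ = (0.26+0.14)/2 = 0.2, v̄ = (0.62+0.40)/2 = 0.51 → q = 7.3×0.2×0.51 = 0.7446 m³/s
Panel 6-7: Δb = 1.9 m, d̄ = (0.14+0.06)/2 = 0.1, v̄ = (0.40+0.25)/2 = 0.325 → q = 1.9×0.1×0.325 = 0.06175 m³/s
Q = Σ q = 3.565 m³/s

3.57 m³/s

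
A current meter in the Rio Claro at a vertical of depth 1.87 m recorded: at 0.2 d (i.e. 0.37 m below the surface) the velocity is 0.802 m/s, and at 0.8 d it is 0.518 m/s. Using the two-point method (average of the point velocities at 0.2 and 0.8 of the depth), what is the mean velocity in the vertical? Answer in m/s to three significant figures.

0.660 m/s

v̄ = (0.802 + 0.518) / 2 = 0.6600 m/s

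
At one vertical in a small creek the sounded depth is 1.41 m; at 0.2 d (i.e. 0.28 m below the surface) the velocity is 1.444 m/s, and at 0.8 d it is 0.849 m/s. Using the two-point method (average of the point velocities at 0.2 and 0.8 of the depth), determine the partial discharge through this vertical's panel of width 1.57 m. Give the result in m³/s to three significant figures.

2.54 m³/s

v̄ = (1.444 + 0.849) / 2 = 1.147 m/s
q = v̄ × d × w = 1.147 × 1.41 × 1.57 = 2.538 m³/s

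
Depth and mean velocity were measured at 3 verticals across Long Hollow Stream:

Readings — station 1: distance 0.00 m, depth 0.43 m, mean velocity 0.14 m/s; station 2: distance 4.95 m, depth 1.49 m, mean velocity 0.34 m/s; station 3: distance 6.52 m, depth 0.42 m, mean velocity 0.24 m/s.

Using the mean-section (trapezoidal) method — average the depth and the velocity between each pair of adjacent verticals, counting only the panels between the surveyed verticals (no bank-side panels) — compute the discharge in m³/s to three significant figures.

1.58 m³/s

Panel 1-2: Δb = 4.95 m, d̄ = (0.43+1.49)/2 = 0.96, v̄ = (0.14+0.34)/2 = 0.24 → q = 4.95×0.96×0.24 = 1.140 m³/s
Panel 2-3: Δb = 1.57 m, d̄ = (1.49+0.42)/2 = 0.955, v̄ = (0.34+0.24)/2 = 0.29 → q = 1.57×0.955×0.29 = 0.4348 m³/s
Q = Σ q = 1.575 m³/s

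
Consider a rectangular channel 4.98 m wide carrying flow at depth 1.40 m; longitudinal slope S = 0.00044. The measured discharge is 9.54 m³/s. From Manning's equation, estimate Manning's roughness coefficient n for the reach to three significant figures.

0.0142

A = b·y = 4.98 × 1.40 = 6.972 m²
P = b + 2y = 4.98 + 2×1.40 = 7.780 m
R = A/P = 6.972/7.780 = 0.8961 m
n = (1/Q)·A·R^(2/3)·S^(1/2) = (1/9.54) × 6.972 × 0.9295 × 0.02098 = 0.01425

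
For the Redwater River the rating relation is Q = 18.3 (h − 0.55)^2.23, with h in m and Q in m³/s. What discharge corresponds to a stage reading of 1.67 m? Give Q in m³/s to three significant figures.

23.6 m³/s

Q = 18.3 × (1.67 − 0.55)^2.23 = 18.3 × 1.12^2.23 = 23.56 m³/s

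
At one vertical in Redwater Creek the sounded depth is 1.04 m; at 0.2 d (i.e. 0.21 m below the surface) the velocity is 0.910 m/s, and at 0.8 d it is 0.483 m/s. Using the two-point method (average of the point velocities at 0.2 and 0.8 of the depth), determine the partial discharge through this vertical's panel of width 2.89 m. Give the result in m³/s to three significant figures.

2.09 m³/s

v̄ = (0.910 + 0.483) / 2 = 0.6965 m/s
q = v̄ × d × w = 0.6965 × 1.04 × 2.89 = 2.093 m³/s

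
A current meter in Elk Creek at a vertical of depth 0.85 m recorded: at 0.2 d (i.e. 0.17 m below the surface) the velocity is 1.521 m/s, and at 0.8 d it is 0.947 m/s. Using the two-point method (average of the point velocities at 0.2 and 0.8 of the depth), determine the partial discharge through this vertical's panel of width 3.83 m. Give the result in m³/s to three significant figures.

v̄ = (1.521 + 0.947) / 2 = 1.234 m/s
q = v̄ × d × w = 1.234 × 0.85 × 3.83 = 4.017 m³/s

4.02 m³/s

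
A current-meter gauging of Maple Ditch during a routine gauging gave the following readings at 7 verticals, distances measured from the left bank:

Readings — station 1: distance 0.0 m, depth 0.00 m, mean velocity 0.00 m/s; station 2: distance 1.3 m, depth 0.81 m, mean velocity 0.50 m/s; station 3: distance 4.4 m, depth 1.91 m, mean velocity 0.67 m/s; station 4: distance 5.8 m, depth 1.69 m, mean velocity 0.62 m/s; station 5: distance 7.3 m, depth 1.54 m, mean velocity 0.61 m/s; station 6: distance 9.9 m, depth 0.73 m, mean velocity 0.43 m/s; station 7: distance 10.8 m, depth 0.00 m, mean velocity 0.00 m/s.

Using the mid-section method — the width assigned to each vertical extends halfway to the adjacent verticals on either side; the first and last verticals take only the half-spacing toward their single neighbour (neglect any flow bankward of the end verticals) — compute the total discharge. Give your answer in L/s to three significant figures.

7760 L/s

w_2 = (4.4 − 0.0)/2 = 2.2 m; q_2 = 0.50 × 0.81 × 2.2 = 0.8910 m³/s
w_3 = (5.8 − 1.3)/2 = 2.25 m; q_3 = 0.67 × 1.91 × 2.25 = 2.879 m³/s
w_4 = (7.3 − 4.4)/2 = 1.45 m; q_4 = 0.62 × 1.69 × 1.45 = 1.519 m³/s
w_5 = (9.9 − 5.8)/2 = 2.05 m; q_5 = 0.61 × 1.54 × 2.05 = 1.926 m³/s
w_6 = (10.8 − 7.3)/2 = 1.75 m; q_6 = 0.43 × 0.73 × 1.75 = 0.5493 m³/s
Stations 1, 7 contribute zero (depth or velocity is 0).
Q = Σ qᵢ = 7.765 m³/s
= 7.765 × 1000 = 7765 L/s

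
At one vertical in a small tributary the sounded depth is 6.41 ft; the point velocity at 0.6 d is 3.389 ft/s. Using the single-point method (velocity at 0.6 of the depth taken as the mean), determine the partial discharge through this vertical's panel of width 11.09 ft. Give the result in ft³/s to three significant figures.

241 ft³/s

v̄ = v₀.₆ = 3.389 ft/s
q = v̄ × d × w = 3.389 × 6.41 × 11.09 = 240.9 ft³/s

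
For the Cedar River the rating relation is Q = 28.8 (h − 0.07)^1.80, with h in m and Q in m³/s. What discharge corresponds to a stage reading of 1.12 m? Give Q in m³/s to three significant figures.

31.4 m³/s

Q = 28.8 × (1.12 − 0.07)^1.80 = 28.8 × 1.05^1.80 = 31.44 m³/s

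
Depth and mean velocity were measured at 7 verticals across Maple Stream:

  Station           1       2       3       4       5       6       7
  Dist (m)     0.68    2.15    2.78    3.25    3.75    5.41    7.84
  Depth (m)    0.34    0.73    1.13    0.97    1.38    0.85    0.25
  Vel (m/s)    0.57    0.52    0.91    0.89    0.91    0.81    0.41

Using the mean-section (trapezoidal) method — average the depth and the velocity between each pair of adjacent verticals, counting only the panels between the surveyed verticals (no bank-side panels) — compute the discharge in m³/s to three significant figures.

Panel 1-2: Δb = 1.47 m, d̄ = (0.34+0.73)/2 = 0.535, v̄ = (0.57+0.52)/2 = 0.545 → q = 1.47×0.535×0.545 = 0.4286 m³/s
Panel 2-3: Δb = 0.63 m, d̄ = (0.73+1.13)/2 = 0.93, v̄ = (0.52+0.91)/2 = 0.715 → q = 0.63×0.93×0.715 = 0.4189 m³/s
Panel 3-4: Δb = 0.47 m, d̄ = (1.13+0.97)/2 = 1.05, v̄ = (0.91+0.89)/2 = 0.9 → q = 0.47×1.05×0.9 = 0.4442 m³/s
Panel 4-5: Δb = 0.5 m, d̄ = (0.97+1.38)/2 = 1.175, v̄ = (0.89+0.91)/2 = 0.9 → q = 0.5×1.175×0.9 = 0.5288 m³/s
Panel 5-6: Δb = 1.66 m, d̄ = (1.38+0.85)/2 = 1.115, v̄ = (0.91+0.81)/2 = 0.86 → q = 1.66×1.115×0.86 = 1.592 m³/s
Panel 6-7: Δb = 2.43 m, d̄ = (0.85+0.25)/2 = 0.55, v̄ = (0.81+0.41)/2 = 0.61 → q = 2.43×0.55×0.61 = 0.8153 m³/s
Q = Σ q = 4.227 m³/s

4.23 m³/s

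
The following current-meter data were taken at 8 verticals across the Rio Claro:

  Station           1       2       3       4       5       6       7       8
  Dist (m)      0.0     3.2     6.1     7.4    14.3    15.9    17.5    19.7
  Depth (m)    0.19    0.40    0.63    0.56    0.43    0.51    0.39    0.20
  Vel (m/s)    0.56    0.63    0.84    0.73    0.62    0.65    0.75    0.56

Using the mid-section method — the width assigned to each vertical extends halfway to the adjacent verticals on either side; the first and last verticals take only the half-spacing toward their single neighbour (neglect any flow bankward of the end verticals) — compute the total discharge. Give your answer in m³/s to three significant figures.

w_1 = (3.2 − 0.0)/2 = 1.6 m; q_1 = 0.56 × 0.19 × 1.6 = 0.1702 m³/s
w_2 = (6.1 − 0.0)/2 = 3.05 m; q_2 = 0.63 × 0.40 × 3.05 = 0.7686 m³/s
w_3 = (7.4 − 3.2)/2 = 2.1 m; q_3 = 0.84 × 0.63 × 2.1 = 1.111 m³/s
w_4 = (14.3 − 6.1)/2 = 4.1 m; q_4 = 0.73 × 0.56 × 4.1 = 1.676 m³/s
w_5 = (15.9 − 7.4)/2 = 4.25 m; q_5 = 0.62 × 0.43 × 4.25 = 1.133 m³/s
w_6 = (17.5 − 14.3)/2 = 1.6 m; q_6 = 0.65 × 0.51 × 1.6 = 0.5304 m³/s
w_7 = (19.7 − 15.9)/2 = 1.9 m; q_7 = 0.75 × 0.39 × 1.9 = 0.5558 m³/s
w_8 = (19.7 − 17.5)/2 = 1.1 m; q_8 = 0.56 × 0.20 × 1.1 = 0.1232 m³/s
Q = Σ qᵢ = 6.069 m³/s

6.07 m³/s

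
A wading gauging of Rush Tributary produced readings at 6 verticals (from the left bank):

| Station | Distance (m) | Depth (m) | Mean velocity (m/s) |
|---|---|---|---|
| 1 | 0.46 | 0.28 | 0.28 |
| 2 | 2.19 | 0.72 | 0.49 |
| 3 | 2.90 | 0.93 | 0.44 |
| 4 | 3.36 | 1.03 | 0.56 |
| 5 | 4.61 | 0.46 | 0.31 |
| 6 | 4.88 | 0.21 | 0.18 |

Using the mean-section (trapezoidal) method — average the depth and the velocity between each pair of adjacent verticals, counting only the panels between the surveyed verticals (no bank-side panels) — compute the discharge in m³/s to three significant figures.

1.26 m³/s

Panel 1-2: Δb = 1.73 m, d̄ = (0.28+0.72)/2 = 0.5, v̄ = (0.28+0.49)/2 = 0.385 → q = 1.73×0.5×0.385 = 0.3330 m³/s
Panel 2-3: Δb = 0.71 m, d̄ = (0.72+0.93)/2 = 0.825, v̄ = (0.49+0.44)/2 = 0.465 → q = 0.71×0.825×0.465 = 0.2724 m³/s
Panel 3-4: Δb = 0.46 m, d̄ = (0.93+1.03)/2 = 0.98, v̄ = (0.44+0.56)/2 = 0.5 → q = 0.46×0.98×0.5 = 0.2254 m³/s
Panel 4-5: Δb = 1.25 m, d̄ = (1.03+0.46)/2 = 0.745, v̄ = (0.56+0.31)/2 = 0.435 → q = 1.25×0.745×0.435 = 0.4051 m³/s
Panel 5-6: Δb = 0.27 m, d̄ = (0.46+0.21)/2 = 0.335, v̄ = (0.31+0.18)/2 = 0.245 → q = 0.27×0.335×0.245 = 0.02216 m³/s
Q = Σ q = 1.258 m³/s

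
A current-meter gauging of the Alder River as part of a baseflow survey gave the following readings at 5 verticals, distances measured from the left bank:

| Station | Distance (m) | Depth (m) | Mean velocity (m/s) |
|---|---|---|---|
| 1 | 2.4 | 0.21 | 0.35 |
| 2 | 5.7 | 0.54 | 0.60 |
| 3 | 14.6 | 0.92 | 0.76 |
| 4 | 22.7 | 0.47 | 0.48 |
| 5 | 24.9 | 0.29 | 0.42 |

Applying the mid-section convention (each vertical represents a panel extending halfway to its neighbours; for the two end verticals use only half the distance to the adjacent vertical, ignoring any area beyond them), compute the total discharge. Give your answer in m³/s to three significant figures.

w_1 = (5.7 − 2.4)/2 = 1.65 m; q_1 = 0.35 × 0.21 × 1.65 = 0.1213 m³/s
w_2 = (14.6 − 2.4)/2 = 6.1 m; q_2 = 0.60 × 0.54 × 6.1 = 1.976 m³/s
w_3 = (22.7 − 5.7)/2 = 8.5 m; q_3 = 0.76 × 0.92 × 8.5 = 5.943 m³/s
w_4 = (24.9 − 14.6)/2 = 5.15 m; q_4 = 0.48 × 0.47 × 5.15 = 1.162 m³/s
w_5 = (24.9 − 22.7)/2 = 1.1 m; q_5 = 0.42 × 0.29 × 1.1 = 0.1340 m³/s
Q = Σ qᵢ = 9.337 m³/s

9.34 m³/s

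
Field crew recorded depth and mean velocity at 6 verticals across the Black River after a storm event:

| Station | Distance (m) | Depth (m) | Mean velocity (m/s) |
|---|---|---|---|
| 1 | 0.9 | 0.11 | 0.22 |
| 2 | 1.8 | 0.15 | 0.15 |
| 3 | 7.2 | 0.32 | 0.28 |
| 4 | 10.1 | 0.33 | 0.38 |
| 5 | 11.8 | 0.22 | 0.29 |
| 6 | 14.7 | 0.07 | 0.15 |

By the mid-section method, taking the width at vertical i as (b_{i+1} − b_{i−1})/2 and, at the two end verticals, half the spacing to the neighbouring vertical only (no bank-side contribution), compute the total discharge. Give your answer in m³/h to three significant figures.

w_1 = (1.8 − 0.9)/2 = 0.45 m; q_1 = 0.22 × 0.11 × 0.45 = 0.01089 m³/s
w_2 = (7.2 − 0.9)/2 = 3.15 m; q_2 = 0.15 × 0.15 × 3.15 = 0.07088 m³/s
w_3 = (10.1 − 1.8)/2 = 4.15 m; q_3 = 0.28 × 0.32 × 4.15 = 0.3718 m³/s
w_4 = (11.8 − 7.2)/2 = 2.3 m; q_4 = 0.38 × 0.33 × 2.3 = 0.2884 m³/s
w_5 = (14.7 − 10.1)/2 = 2.3 m; q_5 = 0.29 × 0.22 × 2.3 = 0.1467 m³/s
w_6 = (14.7 − 11.8)/2 = 1.45 m; q_6 = 0.15 × 0.07 × 1.45 = 0.01523 m³/s
Q = Σ qᵢ = 0.9040 m³/s
= 0.9040 × 3600 = 3254 m³/h

3250 m³/h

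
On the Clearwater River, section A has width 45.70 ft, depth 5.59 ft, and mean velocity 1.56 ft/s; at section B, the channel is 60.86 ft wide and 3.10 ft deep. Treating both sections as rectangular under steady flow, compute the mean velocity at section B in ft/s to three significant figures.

2.11 ft/s

Q = A₁V₁ = (45.70×5.59) × 1.56 = 398.5 ft³/s
A₂ = 60.86 × 3.10 = 188.7 ft²
V₂ = Q/A₂ = 398.5/188.7 = 2.112 ft/s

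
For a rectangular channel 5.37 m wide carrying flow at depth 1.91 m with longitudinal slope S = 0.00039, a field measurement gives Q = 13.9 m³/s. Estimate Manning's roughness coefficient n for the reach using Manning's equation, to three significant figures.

A = b·y = 5.37 × 1.91 = 10.26 m²
P = b + 2y = 5.37 + 2×1.91 = 9.190 m
R = A/P = 10.26/9.190 = 1.116 m
n = (1/Q)·A·R^(2/3)·S^(1/2) = (1/13.9) × 10.26 × 1.076 × 0.01975 = 0.01568

0.0157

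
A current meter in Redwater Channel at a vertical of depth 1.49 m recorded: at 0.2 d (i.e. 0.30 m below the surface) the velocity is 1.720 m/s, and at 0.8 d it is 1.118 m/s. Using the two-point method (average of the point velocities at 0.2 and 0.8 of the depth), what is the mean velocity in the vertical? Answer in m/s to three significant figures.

v̄ = (1.720 + 1.118) / 2 = 1.419 m/s

1.42 m/s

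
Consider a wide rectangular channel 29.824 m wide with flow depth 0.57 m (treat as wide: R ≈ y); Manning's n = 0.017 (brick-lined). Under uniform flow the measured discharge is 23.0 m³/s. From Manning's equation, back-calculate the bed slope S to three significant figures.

A = b·y = 29.824 × 0.57 = 17.00 m²
Wide channel: R ≈ y = 0.57 m
S = (Q·n / (1·A·R^(2/3)))² = (23.0×0.017 / (1×17.00×0.6875))² = 0.001119

0.00112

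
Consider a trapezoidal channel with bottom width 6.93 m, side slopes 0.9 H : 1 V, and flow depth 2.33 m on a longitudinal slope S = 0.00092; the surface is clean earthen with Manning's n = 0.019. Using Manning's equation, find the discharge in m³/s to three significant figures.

45.8 m³/s

A = (b + z·y)·y = (6.93 + 0.9×2.33)×2.33 = 21.03 m²
P = b + 2y√(1+z²) = 6.93 + 2×2.33×√(1+0.9²) = 13.20 m
R = A/P = 21.03/13.20 = 1.593 m
Q = (1/n)·A·R^(2/3)·S^(1/2) = (1/0.019) × 21.03 × 1.593^(2/3) × 0.00092^(1/2) = 45.81 m³/s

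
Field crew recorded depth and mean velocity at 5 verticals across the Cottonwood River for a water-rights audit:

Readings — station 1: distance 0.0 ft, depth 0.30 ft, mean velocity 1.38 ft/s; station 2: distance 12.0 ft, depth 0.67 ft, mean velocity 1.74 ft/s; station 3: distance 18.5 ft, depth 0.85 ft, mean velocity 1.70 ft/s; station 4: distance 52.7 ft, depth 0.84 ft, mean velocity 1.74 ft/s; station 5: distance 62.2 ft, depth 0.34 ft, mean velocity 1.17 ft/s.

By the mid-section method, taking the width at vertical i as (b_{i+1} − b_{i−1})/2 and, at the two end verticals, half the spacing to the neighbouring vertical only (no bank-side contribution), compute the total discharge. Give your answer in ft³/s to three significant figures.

76.5 ft³/s

w_1 = (12.0 − 0.0)/2 = 6 ft; q_1 = 1.38 × 0.30 × 6 = 2.484 ft³/s
w_2 = (18.5 − 0.0)/2 = 9.25 ft; q_2 = 1.74 × 0.67 × 9.25 = 10.78 ft³/s
w_3 = (52.7 − 12.0)/2 = 20.35 ft; q_3 = 1.70 × 0.85 × 20.35 = 29.41 ft³/s
w_4 = (62.2 − 18.5)/2 = 21.85 ft; q_4 = 1.74 × 0.84 × 21.85 = 31.94 ft³/s
w_5 = (62.2 − 52.7)/2 = 4.75 ft; q_5 = 1.17 × 0.34 × 4.75 = 1.890 ft³/s
Q = Σ qᵢ = 76.50 ft³/s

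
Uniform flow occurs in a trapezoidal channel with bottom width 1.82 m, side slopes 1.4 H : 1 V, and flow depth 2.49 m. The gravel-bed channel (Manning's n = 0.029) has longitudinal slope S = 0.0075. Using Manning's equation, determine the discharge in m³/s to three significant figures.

A = (b + z·y)·y = (1.82 + 1.4×2.49)×2.49 = 13.21 m²
P = b + 2y√(1+z²) = 1.82 + 2×2.49×√(1+1.4²) = 10.39 m
R = A/P = 13.21/10.39 = 1.272 m
Q = (1/n)·A·R^(2/3)·S^(1/2) = (1/0.029) × 13.21 × 1.272^(2/3) × 0.0075^(1/2) = 46.32 m³/s

46.3 m³/s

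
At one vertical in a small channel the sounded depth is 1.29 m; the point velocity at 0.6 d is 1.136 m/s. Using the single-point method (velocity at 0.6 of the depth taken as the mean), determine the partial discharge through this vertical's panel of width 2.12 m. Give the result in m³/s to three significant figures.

3.11 m³/s

v̄ = v₀.₆ = 1.136 m/s
q = v̄ × d × w = 1.136 × 1.29 × 2.12 = 3.107 m³/s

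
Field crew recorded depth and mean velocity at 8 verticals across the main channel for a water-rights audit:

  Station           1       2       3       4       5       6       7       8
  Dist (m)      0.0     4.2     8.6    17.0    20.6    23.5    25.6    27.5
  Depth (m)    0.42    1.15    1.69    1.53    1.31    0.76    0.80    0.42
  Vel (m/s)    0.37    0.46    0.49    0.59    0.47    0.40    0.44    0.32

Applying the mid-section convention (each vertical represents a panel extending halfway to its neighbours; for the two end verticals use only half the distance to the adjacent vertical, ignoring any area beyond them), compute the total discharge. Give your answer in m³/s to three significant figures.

w_1 = (4.2 − 0.0)/2 = 2.1 m; q_1 = 0.37 × 0.42 × 2.1 = 0.3263 m³/s
w_2 = (8.6 − 0.0)/2 = 4.3 m; q_2 = 0.46 × 1.15 × 4.3 = 2.275 m³/s
w_3 = (17.0 − 4.2)/2 = 6.4 m; q_3 = 0.49 × 1.69 × 6.4 = 5.300 m³/s
w_4 = (20.6 − 8.6)/2 = 6 m; q_4 = 0.59 × 1.53 × 6 = 5.416 m³/s
w_5 = (23.5 − 17.0)/2 = 3.25 m; q_5 = 0.47 × 1.31 × 3.25 = 2.001 m³/s
w_6 = (25.6 − 20.6)/2 = 2.5 m; q_6 = 0.40 × 0.76 × 2.5 = 0.7600 m³/s
w_7 = (27.5 − 23.5)/2 = 2 m; q_7 = 0.44 × 0.80 × 2 = 0.7040 m³/s
w_8 = (27.5 − 25.6)/2 = 0.95 m; q_8 = 0.32 × 0.42 × 0.95 = 0.1277 m³/s
Q = Σ qᵢ = 16.91 m³/s

16.9 m³/s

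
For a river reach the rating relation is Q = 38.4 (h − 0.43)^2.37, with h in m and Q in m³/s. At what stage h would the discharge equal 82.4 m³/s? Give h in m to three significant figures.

h − h₀ = (Q/C)^(1/b) = (82.4/38.4)^(1/2.37) = 1.380 m
h = 0.43 + 1.380 = 1.810 m

1.81 m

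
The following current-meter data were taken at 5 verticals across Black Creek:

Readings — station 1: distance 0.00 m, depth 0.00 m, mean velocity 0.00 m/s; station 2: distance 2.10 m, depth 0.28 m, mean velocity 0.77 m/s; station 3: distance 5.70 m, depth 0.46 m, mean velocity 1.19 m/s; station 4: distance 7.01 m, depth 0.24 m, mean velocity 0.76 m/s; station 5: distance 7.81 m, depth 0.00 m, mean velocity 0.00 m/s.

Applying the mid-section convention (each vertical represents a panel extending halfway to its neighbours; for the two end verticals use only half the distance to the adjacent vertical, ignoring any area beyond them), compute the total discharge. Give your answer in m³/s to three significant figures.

2.15 m³/s

w_2 = (5.70 − 0.00)/2 = 2.85 m; q_2 = 0.77 × 0.28 × 2.85 = 0.6145 m³/s
w_3 = (7.01 − 2.10)/2 = 2.455 m; q_3 = 1.19 × 0.46 × 2.455 = 1.344 m³/s
w_4 = (7.81 − 5.70)/2 = 1.055 m; q_4 = 0.76 × 0.24 × 1.055 = 0.1924 m³/s
Stations 1, 5 contribute zero (depth or velocity is 0).
Q = Σ qᵢ = 2.151 m³/s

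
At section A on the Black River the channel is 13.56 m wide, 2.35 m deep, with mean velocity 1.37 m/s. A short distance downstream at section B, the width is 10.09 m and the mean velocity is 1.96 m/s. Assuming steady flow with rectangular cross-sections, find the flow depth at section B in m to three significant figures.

Q = A₁V₁ = (13.56×2.35) × 1.37 = 43.66 m³/s
d₂ = Q/(b₂ V₂) = 43.66/(10.09×1.96) = 2.208 m

2.21 m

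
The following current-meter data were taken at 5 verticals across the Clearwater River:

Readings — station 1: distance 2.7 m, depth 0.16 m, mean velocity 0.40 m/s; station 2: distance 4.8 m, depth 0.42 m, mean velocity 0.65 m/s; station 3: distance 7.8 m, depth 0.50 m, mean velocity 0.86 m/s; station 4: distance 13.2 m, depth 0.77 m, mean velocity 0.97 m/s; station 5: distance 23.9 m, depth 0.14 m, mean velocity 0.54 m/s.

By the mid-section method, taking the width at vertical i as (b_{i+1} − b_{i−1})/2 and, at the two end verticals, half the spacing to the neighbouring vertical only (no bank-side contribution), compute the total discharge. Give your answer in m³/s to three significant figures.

8.99 m³/s

w_1 = (4.8 − 2.7)/2 = 1.05 m; q_1 = 0.40 × 0.16 × 1.05 = 0.06720 m³/s
w_2 = (7.8 − 2.7)/2 = 2.55 m; q_2 = 0.65 × 0.42 × 2.55 = 0.6962 m³/s
w_3 = (13.2 − 4.8)/2 = 4.2 m; q_3 = 0.86 × 0.50 × 4.2 = 1.806 m³/s
w_4 = (23.9 − 7.8)/2 = 8.05 m; q_4 = 0.97 × 0.77 × 8.05 = 6.013 m³/s
w_5 = (23.9 − 13.2)/2 = 5.35 m; q_5 = 0.54 × 0.14 × 5.35 = 0.4045 m³/s
Q = Σ qᵢ = 8.986 m³/s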